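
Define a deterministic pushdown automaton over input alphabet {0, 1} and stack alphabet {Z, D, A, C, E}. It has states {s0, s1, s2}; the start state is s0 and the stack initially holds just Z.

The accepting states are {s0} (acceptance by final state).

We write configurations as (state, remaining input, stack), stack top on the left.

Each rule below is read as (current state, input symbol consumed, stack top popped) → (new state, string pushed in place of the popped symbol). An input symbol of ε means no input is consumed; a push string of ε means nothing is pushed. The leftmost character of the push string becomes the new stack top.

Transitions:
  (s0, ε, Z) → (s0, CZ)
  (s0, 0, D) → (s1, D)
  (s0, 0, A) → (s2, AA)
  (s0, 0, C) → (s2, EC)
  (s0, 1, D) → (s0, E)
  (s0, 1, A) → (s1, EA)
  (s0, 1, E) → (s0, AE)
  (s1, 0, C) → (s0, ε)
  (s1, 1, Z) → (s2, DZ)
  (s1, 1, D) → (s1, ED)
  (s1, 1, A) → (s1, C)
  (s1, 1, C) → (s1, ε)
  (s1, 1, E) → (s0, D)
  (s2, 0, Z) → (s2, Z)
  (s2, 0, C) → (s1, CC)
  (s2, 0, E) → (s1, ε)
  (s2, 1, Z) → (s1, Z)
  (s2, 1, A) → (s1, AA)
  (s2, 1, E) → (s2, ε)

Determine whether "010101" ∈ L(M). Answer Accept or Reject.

Reject

(s0, 010101, Z) ⊢ (s0, 010101, CZ) ⊢ (s2, 10101, ECZ) ⊢ (s2, 0101, CZ) ⊢ (s1, 101, CCZ) ⊢ (s1, 01, CZ) ⊢ (s0, 1, Z) ⊢ (s0, 1, CZ)
No transition applies at (s0, 1, CZ); input not fully consumed.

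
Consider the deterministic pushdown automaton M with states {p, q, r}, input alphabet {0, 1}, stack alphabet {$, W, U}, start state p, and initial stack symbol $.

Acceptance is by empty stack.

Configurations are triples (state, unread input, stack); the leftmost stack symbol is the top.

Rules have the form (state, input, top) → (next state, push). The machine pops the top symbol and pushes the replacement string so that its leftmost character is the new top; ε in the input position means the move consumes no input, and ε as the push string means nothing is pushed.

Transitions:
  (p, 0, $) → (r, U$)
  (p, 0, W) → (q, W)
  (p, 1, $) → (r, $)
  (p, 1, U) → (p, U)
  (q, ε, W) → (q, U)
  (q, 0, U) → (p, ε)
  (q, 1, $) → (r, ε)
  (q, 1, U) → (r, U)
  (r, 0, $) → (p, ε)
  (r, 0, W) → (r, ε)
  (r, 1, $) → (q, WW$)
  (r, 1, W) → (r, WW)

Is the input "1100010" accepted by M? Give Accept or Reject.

(p, 1100010, $)
  read 1, top $: go to r, push $ → (r, 100010, $)
  read 1, top $: go to q, push WW$ → (q, 00010, WW$)
  ε-move, top W: go to q, push U → (q, 00010, UW$)
  read 0, top U: go to p, push ε → (p, 0010, W$)
  read 0, top W: go to q, push W → (q, 010, W$)
  ε-move, top W: go to q, push U → (q, 010, U$)
  read 0, top U: go to p, push ε → (p, 10, $)
  read 1, top $: go to r, push $ → (r, 0, $)
  read 0, top $: go to p, push ε → (p, ε, ε)
All input consumed and the stack is empty.

Accept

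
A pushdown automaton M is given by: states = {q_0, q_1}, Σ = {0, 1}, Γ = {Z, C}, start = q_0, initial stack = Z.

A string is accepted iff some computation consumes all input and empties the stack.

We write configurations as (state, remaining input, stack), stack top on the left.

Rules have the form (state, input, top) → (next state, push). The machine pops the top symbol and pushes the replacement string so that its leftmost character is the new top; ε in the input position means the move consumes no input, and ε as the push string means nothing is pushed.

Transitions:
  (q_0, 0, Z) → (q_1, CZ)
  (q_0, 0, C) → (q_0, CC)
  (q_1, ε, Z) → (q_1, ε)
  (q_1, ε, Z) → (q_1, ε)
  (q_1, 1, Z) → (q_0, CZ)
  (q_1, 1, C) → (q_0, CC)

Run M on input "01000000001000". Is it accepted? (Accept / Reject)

Reject

No computation consumes all input and empties the stack.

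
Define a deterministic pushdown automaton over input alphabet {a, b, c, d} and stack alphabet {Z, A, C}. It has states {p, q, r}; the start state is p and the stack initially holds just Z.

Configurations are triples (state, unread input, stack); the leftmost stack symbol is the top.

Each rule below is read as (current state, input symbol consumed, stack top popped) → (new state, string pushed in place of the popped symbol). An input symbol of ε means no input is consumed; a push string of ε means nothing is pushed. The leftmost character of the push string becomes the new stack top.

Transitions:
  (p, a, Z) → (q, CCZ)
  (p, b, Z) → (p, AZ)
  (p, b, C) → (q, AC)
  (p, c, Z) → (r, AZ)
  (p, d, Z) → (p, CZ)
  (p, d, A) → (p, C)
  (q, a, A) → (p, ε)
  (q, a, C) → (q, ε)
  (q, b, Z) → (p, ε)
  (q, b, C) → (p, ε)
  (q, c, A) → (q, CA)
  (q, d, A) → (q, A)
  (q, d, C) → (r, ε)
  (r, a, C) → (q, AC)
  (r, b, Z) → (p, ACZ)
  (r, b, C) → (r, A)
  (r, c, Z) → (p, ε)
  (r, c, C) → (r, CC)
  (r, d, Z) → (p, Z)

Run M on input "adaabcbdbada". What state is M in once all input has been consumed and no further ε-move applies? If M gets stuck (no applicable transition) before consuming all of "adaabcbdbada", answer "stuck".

stuck

(p, adaabcbdbada, Z)
  read a, top Z: go to q, push CCZ → (q, daabcbdbada, CCZ)
  read d, top C: go to r, push ε → (r, aabcbdbada, CZ)
  read a, top C: go to q, push AC → (q, abcbdbada, ACZ)
  read a, top A: go to p, push ε → (p, bcbdbada, CZ)
  read b, top C: go to q, push AC → (q, cbdbada, ACZ)
  read c, top A: go to q, push CA → (q, bdbada, CACZ)
  read b, top C: go to p, push ε → (p, dbada, ACZ)
  read d, top A: go to p, push C → (p, bada, CCZ)
  read b, top C: go to q, push AC → (q, ada, ACCZ)
  read a, top A: go to p, push ε → (p, da, CCZ)
No transition for (p, d, top C); M blocks with input da remaining.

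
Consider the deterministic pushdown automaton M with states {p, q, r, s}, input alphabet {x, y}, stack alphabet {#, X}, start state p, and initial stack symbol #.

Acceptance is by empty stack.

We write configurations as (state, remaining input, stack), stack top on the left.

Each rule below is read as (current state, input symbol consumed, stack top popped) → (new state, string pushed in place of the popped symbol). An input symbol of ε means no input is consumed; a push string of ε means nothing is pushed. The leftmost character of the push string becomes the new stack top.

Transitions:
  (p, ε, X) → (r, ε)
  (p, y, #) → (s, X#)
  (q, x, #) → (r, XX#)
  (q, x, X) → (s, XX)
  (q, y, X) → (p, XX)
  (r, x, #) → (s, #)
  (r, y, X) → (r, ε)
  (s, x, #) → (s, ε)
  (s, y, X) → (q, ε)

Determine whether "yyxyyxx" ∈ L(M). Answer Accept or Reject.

Accept

(p, yyxyyxx, #) ⊢ (s, yxyyxx, X#) ⊢ (q, xyyxx, #) ⊢ (r, yyxx, XX#) ⊢ (r, yxx, X#) ⊢ (r, xx, #) ⊢ (s, x, #) ⊢ (s, ε, ε)
All input consumed and the stack is empty.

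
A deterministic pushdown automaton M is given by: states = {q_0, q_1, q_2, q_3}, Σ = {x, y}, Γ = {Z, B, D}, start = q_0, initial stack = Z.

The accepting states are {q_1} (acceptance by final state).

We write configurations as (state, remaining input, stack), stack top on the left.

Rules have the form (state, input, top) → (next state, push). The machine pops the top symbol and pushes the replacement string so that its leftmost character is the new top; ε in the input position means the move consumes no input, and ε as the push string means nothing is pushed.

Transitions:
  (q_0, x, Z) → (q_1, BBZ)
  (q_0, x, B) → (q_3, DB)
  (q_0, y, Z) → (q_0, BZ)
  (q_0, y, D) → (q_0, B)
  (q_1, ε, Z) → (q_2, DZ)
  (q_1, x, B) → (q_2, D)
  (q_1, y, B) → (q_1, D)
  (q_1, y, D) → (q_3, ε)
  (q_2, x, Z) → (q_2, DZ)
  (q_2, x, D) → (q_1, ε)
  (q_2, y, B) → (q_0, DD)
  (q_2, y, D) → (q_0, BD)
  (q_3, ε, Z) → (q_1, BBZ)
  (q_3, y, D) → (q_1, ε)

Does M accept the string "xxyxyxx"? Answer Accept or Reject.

(q_0, xxyxyxx, Z) ⊢ (q_1, xyxyxx, BBZ) ⊢ (q_2, yxyxx, DBZ) ⊢ (q_0, xyxx, BDBZ) ⊢ (q_3, yxx, DBDBZ) ⊢ (q_1, xx, BDBZ) ⊢ (q_2, x, DDBZ) ⊢ (q_1, ε, DBZ)
All input consumed; state q_1 ∈ F.

Accept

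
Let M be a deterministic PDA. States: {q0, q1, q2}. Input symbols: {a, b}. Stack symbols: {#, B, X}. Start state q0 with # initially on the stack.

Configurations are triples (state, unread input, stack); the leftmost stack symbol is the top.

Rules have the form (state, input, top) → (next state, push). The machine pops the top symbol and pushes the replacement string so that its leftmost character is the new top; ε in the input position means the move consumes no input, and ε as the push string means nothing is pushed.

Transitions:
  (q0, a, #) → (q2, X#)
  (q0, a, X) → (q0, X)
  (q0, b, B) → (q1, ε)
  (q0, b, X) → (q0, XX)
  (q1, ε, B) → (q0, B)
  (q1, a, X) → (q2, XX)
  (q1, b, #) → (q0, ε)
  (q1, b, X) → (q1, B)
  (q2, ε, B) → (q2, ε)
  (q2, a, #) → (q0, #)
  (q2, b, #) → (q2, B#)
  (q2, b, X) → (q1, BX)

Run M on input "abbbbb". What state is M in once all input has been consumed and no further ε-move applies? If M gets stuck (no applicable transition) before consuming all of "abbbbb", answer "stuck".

(q0, abbbbb, #)
  read a, top #: go to q2, push X# → (q2, bbbbb, X#)
  read b, top X: go to q1, push BX → (q1, bbbb, BX#)
  ε-move, top B: go to q0, push B → (q0, bbbb, BX#)
  read b, top B: go to q1, push ε → (q1, bbb, X#)
  read b, top X: go to q1, push B → (q1, bb, B#)
  ε-move, top B: go to q0, push B → (q0, bb, B#)
  read b, top B: go to q1, push ε → (q1, b, #)
  read b, top #: go to q0, push ε → (q0, ε, ε)
All input consumed; M is in state q0.

q0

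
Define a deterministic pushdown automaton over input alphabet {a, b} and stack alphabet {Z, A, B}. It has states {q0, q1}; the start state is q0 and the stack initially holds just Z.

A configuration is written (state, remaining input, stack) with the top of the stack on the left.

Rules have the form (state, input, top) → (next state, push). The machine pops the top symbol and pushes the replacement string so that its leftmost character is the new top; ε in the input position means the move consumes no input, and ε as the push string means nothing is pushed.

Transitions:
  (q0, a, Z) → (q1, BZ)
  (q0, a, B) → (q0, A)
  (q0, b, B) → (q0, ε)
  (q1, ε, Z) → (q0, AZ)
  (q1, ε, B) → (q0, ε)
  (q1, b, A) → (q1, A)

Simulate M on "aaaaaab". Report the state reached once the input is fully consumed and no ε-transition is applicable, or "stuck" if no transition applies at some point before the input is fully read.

stuck

(q0, aaaaaab, Z)
  read a, top Z: go to q1, push BZ → (q1, aaaaab, BZ)
  ε-move, top B: go to q0, push ε → (q0, aaaaab, Z)
  read a, top Z: go to q1, push BZ → (q1, aaaab, BZ)
  ε-move, top B: go to q0, push ε → (q0, aaaab, Z)
  read a, top Z: go to q1, push BZ → (q1, aaab, BZ)
  ε-move, top B: go to q0, push ε → (q0, aaab, Z)
  read a, top Z: go to q1, push BZ → (q1, aab, BZ)
  ε-move, top B: go to q0, push ε → (q0, aab, Z)
  read a, top Z: go to q1, push BZ → (q1, ab, BZ)
  ε-move, top B: go to q0, push ε → (q0, ab, Z)
  read a, top Z: go to q1, push BZ → (q1, b, BZ)
  ε-move, top B: go to q0, push ε → (q0, b, Z)
No transition for (q0, b, top Z); M blocks with input b remaining.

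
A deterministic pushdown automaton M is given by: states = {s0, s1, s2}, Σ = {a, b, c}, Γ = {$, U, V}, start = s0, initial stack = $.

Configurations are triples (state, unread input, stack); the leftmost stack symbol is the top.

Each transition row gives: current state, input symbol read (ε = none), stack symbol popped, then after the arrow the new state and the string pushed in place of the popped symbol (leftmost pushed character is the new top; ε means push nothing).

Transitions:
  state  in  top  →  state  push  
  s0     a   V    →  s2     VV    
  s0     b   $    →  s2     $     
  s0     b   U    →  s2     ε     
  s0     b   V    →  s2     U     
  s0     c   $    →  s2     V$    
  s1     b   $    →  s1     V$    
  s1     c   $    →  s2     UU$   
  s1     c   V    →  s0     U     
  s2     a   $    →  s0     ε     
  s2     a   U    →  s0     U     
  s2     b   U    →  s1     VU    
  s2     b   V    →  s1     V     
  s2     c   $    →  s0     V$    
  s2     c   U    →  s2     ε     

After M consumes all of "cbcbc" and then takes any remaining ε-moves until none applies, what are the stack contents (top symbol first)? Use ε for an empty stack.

(s0, cbcbc, $)
  read c, top $: go to s2, push V$ → (s2, bcbc, V$)
  read b, top V: go to s1, push V → (s1, cbc, V$)
  read c, top V: go to s0, push U → (s0, bc, U$)
  read b, top U: go to s2, push ε → (s2, c, $)
  read c, top $: go to s0, push V$ → (s0, ε, V$)
All input consumed in state s0 with stack V$.

V$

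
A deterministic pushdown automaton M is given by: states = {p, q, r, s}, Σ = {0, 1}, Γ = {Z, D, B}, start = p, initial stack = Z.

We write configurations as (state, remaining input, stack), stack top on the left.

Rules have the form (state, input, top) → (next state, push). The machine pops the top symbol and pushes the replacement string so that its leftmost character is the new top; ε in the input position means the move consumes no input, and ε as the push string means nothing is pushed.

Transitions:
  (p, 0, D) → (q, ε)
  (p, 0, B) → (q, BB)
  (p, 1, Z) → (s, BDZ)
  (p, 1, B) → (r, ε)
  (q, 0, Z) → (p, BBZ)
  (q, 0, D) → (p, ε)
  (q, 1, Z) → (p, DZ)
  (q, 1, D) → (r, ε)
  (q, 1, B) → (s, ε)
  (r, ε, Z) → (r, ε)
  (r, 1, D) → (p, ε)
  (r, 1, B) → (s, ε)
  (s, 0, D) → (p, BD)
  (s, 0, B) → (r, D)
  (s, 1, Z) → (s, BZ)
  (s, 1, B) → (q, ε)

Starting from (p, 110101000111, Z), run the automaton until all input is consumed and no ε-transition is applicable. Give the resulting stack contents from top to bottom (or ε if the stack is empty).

Z

(p, 110101000111, Z) ⊢ (s, 10101000111, BDZ) ⊢ (q, 0101000111, DZ) ⊢ (p, 101000111, Z) ⊢ (s, 01000111, BDZ) ⊢ (r, 1000111, DDZ) ⊢ (p, 000111, DZ) ⊢ (q, 00111, Z) ⊢ (p, 0111, BBZ) ⊢ (q, 111, BBBZ) ⊢ (s, 11, BBZ) ⊢ (q, 1, BZ) ⊢ (s, ε, Z)
All input consumed in state s with stack Z.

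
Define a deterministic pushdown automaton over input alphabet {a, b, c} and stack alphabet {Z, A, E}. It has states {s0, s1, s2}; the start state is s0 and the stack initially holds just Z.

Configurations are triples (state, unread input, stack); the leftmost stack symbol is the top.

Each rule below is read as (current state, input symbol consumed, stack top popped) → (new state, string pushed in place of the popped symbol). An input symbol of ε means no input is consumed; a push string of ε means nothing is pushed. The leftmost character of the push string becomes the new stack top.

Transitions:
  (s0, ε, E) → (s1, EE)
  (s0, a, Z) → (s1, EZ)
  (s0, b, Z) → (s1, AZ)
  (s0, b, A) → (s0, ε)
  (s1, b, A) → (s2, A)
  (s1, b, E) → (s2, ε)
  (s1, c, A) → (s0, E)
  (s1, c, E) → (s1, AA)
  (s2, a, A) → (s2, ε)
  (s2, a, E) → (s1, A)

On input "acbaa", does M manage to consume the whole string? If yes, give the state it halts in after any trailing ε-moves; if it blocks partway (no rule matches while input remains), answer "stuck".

s2

(s0, acbaa, Z)
  read a, top Z: go to s1, push EZ → (s1, cbaa, EZ)
  read c, top E: go to s1, push AA → (s1, baa, AAZ)
  read b, top A: go to s2, push A → (s2, aa, AAZ)
  read a, top A: go to s2, push ε → (s2, a, AZ)
  read a, top A: go to s2, push ε → (s2, ε, Z)
All input consumed; M is in state s2.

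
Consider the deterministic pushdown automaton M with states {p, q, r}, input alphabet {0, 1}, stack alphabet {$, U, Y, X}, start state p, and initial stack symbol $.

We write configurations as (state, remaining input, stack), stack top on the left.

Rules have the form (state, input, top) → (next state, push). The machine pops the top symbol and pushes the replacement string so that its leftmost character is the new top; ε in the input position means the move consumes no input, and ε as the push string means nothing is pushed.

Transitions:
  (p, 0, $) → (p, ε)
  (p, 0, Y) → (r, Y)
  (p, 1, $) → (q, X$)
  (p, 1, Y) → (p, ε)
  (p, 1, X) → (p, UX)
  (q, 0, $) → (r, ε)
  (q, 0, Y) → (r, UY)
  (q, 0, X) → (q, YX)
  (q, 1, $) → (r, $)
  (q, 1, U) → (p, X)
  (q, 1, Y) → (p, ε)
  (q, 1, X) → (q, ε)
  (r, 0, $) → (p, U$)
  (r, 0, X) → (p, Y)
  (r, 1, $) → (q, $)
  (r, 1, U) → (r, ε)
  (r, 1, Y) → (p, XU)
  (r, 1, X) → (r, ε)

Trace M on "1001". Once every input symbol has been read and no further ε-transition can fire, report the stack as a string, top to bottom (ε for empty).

YX$

(p, 1001, $)
  read 1, top $: go to q, push X$ → (q, 001, X$)
  read 0, top X: go to q, push YX → (q, 01, YX$)
  read 0, top Y: go to r, push UY → (r, 1, UYX$)
  read 1, top U: go to r, push ε → (r, ε, YX$)
All input consumed in state r with stack YX$.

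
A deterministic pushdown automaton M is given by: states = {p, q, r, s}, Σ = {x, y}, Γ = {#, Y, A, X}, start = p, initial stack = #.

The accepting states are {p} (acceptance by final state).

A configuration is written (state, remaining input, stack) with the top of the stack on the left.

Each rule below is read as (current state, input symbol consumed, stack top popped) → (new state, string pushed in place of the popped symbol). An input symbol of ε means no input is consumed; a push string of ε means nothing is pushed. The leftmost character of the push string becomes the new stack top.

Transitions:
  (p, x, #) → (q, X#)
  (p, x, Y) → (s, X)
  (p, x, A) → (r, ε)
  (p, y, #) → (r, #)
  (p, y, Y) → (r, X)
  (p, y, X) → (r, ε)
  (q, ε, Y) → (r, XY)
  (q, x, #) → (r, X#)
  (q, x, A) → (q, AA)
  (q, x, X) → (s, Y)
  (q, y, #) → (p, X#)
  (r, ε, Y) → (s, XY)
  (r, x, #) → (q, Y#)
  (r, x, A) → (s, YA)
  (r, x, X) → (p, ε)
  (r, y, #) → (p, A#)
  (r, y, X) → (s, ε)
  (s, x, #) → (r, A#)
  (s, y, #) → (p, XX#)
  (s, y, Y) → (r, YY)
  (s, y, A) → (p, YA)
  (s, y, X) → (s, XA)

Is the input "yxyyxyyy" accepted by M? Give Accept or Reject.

(p, yxyyxyyy, #)
  read y, top #: go to r, push # → (r, xyyxyyy, #)
  read x, top #: go to q, push Y# → (q, yyxyyy, Y#)
  ε-move, top Y: go to r, push XY → (r, yyxyyy, XY#)
  read y, top X: go to s, push ε → (s, yxyyy, Y#)
  read y, top Y: go to r, push YY → (r, xyyy, YY#)
  ε-move, top Y: go to s, push XY → (s, xyyy, XYY#)
No transition applies at (s, xyyy, XYY#); input not fully consumed.

Reject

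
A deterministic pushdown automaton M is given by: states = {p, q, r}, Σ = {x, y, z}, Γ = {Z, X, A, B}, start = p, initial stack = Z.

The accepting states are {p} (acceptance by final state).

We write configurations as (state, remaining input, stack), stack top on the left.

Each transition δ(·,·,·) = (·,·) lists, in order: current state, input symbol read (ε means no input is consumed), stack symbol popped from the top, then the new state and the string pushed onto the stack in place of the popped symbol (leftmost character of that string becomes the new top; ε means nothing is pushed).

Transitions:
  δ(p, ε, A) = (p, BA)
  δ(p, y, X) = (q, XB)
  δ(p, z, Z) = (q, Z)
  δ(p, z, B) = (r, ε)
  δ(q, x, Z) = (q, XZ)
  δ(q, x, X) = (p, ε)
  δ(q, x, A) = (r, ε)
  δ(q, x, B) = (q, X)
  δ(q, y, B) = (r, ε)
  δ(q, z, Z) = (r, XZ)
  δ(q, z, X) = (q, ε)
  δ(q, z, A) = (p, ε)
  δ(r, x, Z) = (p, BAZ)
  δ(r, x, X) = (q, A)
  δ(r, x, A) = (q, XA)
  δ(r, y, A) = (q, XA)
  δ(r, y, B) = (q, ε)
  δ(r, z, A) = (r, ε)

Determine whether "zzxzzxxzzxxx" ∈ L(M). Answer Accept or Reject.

Accept

(p, zzxzzxxzzxxx, Z)
  read z, top Z: go to q, push Z → (q, zxzzxxzzxxx, Z)
  read z, top Z: go to r, push XZ → (r, xzzxxzzxxx, XZ)
  read x, top X: go to q, push A → (q, zzxxzzxxx, AZ)
  read z, top A: go to p, push ε → (p, zxxzzxxx, Z)
  read z, top Z: go to q, push Z → (q, xxzzxxx, Z)
  read x, top Z: go to q, push XZ → (q, xzzxxx, XZ)
  read x, top X: go to p, push ε → (p, zzxxx, Z)
  read z, top Z: go to q, push Z → (q, zxxx, Z)
  read z, top Z: go to r, push XZ → (r, xxx, XZ)
  read x, top X: go to q, push A → (q, xx, AZ)
  read x, top A: go to r, push ε → (r, x, Z)
  read x, top Z: go to p, push BAZ → (p, ε, BAZ)
All input consumed; state p ∈ F.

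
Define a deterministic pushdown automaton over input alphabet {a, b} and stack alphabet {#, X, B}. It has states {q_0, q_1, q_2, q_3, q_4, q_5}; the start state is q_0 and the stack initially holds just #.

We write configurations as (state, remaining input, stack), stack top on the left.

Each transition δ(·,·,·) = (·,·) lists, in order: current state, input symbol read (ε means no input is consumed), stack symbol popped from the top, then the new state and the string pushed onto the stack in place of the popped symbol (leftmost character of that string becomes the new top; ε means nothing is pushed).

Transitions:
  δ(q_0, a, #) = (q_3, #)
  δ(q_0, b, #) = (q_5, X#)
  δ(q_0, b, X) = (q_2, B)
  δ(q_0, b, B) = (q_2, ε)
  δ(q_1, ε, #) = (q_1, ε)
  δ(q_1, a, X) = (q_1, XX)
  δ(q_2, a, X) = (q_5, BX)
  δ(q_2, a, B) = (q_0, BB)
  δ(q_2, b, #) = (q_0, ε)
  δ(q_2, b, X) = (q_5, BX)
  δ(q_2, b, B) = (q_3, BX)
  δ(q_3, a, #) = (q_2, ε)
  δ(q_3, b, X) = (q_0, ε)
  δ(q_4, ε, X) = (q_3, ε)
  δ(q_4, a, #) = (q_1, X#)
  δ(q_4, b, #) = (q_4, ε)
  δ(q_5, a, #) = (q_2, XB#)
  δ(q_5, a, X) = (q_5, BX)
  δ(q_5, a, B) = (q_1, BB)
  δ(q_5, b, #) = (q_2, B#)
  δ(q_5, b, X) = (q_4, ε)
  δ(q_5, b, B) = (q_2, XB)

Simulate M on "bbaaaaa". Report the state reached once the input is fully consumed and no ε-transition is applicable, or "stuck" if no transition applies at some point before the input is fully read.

(q_0, bbaaaaa, #)
  read b, top #: go to q_5, push X# → (q_5, baaaaa, X#)
  read b, top X: go to q_4, push ε → (q_4, aaaaa, #)
  read a, top #: go to q_1, push X# → (q_1, aaaa, X#)
  read a, top X: go to q_1, push XX → (q_1, aaa, XX#)
  read a, top X: go to q_1, push XX → (q_1, aa, XXX#)
  read a, top X: go to q_1, push XX → (q_1, a, XXXX#)
  read a, top X: go to q_1, push XX → (q_1, ε, XXXXX#)
All input consumed; M is in state q_1.

q_1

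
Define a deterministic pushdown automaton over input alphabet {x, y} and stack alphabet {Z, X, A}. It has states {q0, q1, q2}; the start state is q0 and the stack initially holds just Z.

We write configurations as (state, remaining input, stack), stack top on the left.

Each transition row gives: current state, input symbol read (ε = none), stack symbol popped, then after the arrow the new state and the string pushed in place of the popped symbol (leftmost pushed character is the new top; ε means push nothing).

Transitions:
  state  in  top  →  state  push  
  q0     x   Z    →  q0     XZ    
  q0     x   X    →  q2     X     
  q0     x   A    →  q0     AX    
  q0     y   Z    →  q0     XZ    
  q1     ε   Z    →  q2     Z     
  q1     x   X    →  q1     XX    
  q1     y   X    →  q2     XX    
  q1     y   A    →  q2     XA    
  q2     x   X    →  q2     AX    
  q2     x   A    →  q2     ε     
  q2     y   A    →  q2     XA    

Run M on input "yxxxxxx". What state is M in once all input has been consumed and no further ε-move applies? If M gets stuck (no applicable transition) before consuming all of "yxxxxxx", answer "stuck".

(q0, yxxxxxx, Z)
  read y, top Z: go to q0, push XZ → (q0, xxxxxx, XZ)
  read x, top X: go to q2, push X → (q2, xxxxx, XZ)
  read x, top X: go to q2, push AX → (q2, xxxx, AXZ)
  read x, top A: go to q2, push ε → (q2, xxx, XZ)
  read x, top X: go to q2, push AX → (q2, xx, AXZ)
  read x, top A: go to q2, push ε → (q2, x, XZ)
  read x, top X: go to q2, push AX → (q2, ε, AXZ)
All input consumed; M is in state q2.

q2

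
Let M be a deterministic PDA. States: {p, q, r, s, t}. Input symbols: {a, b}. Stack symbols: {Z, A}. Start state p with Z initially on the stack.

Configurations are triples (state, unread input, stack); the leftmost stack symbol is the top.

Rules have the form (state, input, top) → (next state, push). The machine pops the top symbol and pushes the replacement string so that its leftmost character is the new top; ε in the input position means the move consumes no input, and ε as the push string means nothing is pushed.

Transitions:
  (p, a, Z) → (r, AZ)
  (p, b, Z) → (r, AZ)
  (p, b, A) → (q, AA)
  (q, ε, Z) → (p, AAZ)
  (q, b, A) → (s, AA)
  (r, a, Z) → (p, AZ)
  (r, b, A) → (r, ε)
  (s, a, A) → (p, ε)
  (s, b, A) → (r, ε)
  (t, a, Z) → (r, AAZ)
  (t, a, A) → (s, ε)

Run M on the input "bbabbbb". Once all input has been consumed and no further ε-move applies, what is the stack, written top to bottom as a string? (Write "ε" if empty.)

(p, bbabbbb, Z) ⊢ (r, babbbb, AZ) ⊢ (r, abbbb, Z) ⊢ (p, bbbb, AZ) ⊢ (q, bbb, AAZ) ⊢ (s, bb, AAAZ) ⊢ (r, b, AAZ) ⊢ (r, ε, AZ)
All input consumed in state r with stack AZ.

AZ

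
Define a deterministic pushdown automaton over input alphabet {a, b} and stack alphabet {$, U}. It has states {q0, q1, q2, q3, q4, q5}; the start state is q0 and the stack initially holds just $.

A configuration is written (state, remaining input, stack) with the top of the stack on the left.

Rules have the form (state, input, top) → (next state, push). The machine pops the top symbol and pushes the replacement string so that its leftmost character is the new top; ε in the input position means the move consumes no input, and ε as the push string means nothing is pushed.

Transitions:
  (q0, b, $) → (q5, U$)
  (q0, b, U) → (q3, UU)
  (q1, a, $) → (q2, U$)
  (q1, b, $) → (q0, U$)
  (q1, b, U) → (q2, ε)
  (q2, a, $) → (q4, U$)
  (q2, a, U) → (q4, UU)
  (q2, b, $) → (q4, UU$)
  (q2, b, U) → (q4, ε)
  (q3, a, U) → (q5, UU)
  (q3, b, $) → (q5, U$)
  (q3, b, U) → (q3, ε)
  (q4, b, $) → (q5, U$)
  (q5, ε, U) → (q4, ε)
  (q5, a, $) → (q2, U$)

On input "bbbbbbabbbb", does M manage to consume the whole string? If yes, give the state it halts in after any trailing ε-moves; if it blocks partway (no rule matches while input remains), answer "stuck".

(q0, bbbbbbabbbb, $)
  read b, top $: go to q5, push U$ → (q5, bbbbbabbbb, U$)
  ε-move, top U: go to q4, push ε → (q4, bbbbbabbbb, $)
  read b, top $: go to q5, push U$ → (q5, bbbbabbbb, U$)
  ε-move, top U: go to q4, push ε → (q4, bbbbabbbb, $)
  read b, top $: go to q5, push U$ → (q5, bbbabbbb, U$)
  ε-move, top U: go to q4, push ε → (q4, bbbabbbb, $)
  read b, top $: go to q5, push U$ → (q5, bbabbbb, U$)
  ε-move, top U: go to q4, push ε → (q4, bbabbbb, $)
  read b, top $: go to q5, push U$ → (q5, babbbb, U$)
  ε-move, top U: go to q4, push ε → (q4, babbbb, $)
  read b, top $: go to q5, push U$ → (q5, abbbb, U$)
  ε-move, top U: go to q4, push ε → (q4, abbbb, $)
No transition for (q4, a, top $); M blocks with input abbbb remaining.

stuck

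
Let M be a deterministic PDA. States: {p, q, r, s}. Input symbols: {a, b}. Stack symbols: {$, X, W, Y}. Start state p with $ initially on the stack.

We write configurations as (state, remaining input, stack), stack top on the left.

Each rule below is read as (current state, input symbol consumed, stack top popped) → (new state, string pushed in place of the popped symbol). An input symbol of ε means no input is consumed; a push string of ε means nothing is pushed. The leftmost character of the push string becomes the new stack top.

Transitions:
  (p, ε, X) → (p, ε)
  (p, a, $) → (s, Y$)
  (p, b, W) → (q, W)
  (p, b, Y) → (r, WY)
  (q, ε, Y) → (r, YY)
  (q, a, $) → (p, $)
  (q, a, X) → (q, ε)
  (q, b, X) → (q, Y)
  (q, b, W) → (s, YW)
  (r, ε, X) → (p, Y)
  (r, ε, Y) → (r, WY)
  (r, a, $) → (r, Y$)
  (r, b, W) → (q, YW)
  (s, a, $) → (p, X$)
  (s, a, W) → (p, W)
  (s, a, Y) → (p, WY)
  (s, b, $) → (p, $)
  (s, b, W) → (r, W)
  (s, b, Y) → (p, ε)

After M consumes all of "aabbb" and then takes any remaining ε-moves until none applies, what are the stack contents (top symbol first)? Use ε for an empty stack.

(p, aabbb, $) ⊢ (s, abbb, Y$) ⊢ (p, bbb, WY$) ⊢ (q, bb, WY$) ⊢ (s, b, YWY$) ⊢ (p, ε, WY$)
All input consumed in state p with stack WY$.

WY$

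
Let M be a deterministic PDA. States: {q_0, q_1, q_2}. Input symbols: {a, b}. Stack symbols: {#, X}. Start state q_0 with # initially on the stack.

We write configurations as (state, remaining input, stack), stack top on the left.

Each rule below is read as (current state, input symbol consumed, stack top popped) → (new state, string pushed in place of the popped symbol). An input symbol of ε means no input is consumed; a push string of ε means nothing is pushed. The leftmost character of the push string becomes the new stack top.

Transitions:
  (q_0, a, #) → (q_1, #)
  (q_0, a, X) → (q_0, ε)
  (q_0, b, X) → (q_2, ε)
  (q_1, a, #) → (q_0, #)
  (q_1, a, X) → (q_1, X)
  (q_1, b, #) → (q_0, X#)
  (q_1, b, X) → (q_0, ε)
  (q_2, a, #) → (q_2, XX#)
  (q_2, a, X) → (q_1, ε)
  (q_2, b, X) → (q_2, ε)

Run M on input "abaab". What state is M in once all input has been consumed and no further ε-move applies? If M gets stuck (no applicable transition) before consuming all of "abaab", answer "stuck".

(q_0, abaab, #)
  read a, top #: go to q_1, push # → (q_1, baab, #)
  read b, top #: go to q_0, push X# → (q_0, aab, X#)
  read a, top X: go to q_0, push ε → (q_0, ab, #)
  read a, top #: go to q_1, push # → (q_1, b, #)
  read b, top #: go to q_0, push X# → (q_0, ε, X#)
All input consumed; M is in state q_0.

q_0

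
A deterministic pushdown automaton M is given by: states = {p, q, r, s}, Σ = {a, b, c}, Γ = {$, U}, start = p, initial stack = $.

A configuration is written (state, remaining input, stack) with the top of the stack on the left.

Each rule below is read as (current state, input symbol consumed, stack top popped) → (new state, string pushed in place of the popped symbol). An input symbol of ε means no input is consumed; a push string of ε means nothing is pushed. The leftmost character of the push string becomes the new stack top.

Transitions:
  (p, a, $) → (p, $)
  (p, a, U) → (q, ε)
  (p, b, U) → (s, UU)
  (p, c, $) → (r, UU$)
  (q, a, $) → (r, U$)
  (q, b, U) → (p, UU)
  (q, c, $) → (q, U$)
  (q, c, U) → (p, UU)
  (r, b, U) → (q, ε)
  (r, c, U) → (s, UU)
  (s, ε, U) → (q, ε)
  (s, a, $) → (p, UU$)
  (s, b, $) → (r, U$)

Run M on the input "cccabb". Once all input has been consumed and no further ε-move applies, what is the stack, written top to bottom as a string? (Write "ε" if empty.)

UUU$

(p, cccabb, $) ⊢ (r, ccabb, UU$) ⊢ (s, cabb, UUU$) ⊢ (q, cabb, UU$) ⊢ (p, abb, UUU$) ⊢ (q, bb, UU$) ⊢ (p, b, UUU$) ⊢ (s, ε, UUUU$) ⊢ (q, ε, UUU$)
All input consumed in state q with stack UUU$.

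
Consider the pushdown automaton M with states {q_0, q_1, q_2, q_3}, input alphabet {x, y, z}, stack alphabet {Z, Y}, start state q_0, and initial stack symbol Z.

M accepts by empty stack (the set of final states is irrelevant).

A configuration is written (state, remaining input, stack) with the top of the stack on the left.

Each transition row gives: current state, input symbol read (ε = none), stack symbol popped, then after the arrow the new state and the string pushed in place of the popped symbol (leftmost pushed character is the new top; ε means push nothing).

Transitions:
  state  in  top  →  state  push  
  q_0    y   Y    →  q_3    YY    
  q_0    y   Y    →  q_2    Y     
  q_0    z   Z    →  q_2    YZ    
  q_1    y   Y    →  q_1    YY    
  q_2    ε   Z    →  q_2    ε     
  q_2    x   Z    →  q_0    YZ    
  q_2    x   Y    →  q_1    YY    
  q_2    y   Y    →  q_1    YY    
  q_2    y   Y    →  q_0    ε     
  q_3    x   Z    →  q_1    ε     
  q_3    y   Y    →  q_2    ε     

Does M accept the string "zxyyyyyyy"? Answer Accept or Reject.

Reject

No computation consumes all input and empties the stack.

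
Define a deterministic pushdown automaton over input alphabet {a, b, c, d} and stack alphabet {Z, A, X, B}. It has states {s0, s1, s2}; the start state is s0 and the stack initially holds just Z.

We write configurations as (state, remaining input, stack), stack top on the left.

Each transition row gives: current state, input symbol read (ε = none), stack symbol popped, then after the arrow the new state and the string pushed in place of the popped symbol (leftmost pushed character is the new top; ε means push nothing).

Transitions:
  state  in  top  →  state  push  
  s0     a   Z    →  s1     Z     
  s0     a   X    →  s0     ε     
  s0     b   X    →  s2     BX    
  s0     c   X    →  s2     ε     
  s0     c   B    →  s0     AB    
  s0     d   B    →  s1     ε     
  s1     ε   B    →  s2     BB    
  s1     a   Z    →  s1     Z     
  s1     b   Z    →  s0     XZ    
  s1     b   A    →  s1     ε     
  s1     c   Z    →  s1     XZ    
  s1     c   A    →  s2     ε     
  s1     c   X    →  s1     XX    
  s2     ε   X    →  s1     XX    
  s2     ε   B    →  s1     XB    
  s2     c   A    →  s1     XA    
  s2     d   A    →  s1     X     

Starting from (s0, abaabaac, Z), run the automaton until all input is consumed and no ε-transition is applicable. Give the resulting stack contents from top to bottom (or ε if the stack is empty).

XZ

(s0, abaabaac, Z)
  read a, top Z: go to s1, push Z → (s1, baabaac, Z)
  read b, top Z: go to s0, push XZ → (s0, aabaac, XZ)
  read a, top X: go to s0, push ε → (s0, abaac, Z)
  read a, top Z: go to s1, push Z → (s1, baac, Z)
  read b, top Z: go to s0, push XZ → (s0, aac, XZ)
  read a, top X: go to s0, push ε → (s0, ac, Z)
  read a, top Z: go to s1, push Z → (s1, c, Z)
  read c, top Z: go to s1, push XZ → (s1, ε, XZ)
All input consumed in state s1 with stack XZ.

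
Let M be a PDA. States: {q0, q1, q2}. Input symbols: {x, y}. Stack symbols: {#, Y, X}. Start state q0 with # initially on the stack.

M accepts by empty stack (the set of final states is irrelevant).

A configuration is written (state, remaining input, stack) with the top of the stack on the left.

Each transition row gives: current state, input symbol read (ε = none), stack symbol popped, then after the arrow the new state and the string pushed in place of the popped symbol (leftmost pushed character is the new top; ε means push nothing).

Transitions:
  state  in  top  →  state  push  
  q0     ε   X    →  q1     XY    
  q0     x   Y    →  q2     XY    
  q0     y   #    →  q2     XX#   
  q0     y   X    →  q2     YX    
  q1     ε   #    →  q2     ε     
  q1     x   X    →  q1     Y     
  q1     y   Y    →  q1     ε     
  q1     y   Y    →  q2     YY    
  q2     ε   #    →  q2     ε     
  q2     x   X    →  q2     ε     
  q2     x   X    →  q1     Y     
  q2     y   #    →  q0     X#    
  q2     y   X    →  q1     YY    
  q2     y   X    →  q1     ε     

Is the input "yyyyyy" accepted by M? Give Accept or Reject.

No computation consumes all input and empties the stack.

Reject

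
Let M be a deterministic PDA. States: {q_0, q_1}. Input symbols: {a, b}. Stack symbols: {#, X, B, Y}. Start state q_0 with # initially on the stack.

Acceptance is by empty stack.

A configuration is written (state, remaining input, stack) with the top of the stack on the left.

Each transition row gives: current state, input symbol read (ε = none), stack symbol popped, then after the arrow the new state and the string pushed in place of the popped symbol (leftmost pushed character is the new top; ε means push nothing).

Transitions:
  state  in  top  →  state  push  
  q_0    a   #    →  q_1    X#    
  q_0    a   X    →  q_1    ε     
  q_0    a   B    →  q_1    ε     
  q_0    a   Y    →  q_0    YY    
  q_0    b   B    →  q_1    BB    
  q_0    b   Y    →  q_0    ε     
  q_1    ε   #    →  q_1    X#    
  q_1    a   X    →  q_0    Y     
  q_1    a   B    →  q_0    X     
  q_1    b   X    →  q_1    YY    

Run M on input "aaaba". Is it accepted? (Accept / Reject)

(q_0, aaaba, #)
  read a, top #: go to q_1, push X# → (q_1, aaba, X#)
  read a, top X: go to q_0, push Y → (q_0, aba, Y#)
  read a, top Y: go to q_0, push YY → (q_0, ba, YY#)
  read b, top Y: go to q_0, push ε → (q_0, a, Y#)
  read a, top Y: go to q_0, push YY → (q_0, ε, YY#)
All input consumed; stack is YY#, not empty, and no further ε-move applies.

Reject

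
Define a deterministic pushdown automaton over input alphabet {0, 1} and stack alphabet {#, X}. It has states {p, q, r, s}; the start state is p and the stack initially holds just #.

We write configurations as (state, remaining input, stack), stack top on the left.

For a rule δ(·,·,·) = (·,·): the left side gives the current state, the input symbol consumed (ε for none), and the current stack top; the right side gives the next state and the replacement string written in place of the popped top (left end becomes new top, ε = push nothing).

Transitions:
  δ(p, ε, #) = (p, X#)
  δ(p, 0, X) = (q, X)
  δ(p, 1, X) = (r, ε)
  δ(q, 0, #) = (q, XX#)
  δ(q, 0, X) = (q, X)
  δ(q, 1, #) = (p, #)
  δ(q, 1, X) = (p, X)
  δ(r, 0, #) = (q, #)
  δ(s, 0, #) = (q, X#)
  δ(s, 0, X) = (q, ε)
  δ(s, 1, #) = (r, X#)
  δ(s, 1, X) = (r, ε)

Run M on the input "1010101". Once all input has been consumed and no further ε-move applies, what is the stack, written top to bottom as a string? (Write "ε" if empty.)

X#

(p, 1010101, #) ⊢ (p, 1010101, X#) ⊢ (r, 010101, #) ⊢ (q, 10101, #) ⊢ (p, 0101, #) ⊢ (p, 0101, X#) ⊢ (q, 101, X#) ⊢ (p, 01, X#) ⊢ (q, 1, X#) ⊢ (p, ε, X#)
All input consumed in state p with stack X#.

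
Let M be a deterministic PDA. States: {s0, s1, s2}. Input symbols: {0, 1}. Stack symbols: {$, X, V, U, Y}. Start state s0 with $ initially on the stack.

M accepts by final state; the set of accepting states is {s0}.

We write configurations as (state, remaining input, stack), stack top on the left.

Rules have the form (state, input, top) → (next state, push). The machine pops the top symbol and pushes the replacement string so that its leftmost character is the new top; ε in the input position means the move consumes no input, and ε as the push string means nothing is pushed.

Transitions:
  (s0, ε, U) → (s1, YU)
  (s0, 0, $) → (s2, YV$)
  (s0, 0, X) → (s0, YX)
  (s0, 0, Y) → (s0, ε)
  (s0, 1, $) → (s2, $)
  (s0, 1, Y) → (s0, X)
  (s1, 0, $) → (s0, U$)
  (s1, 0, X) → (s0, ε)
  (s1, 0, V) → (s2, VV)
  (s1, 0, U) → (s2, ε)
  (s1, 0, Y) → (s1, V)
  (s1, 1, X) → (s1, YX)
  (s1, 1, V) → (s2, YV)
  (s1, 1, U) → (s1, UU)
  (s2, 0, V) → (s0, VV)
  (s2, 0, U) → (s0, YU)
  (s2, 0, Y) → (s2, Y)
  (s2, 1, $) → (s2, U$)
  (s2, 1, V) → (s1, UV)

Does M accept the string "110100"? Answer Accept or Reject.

(s0, 110100, $) ⊢ (s2, 10100, $) ⊢ (s2, 0100, U$) ⊢ (s0, 100, YU$) ⊢ (s0, 00, XU$) ⊢ (s0, 0, YXU$) ⊢ (s0, ε, XU$)
All input consumed; state s0 ∈ F.

Accept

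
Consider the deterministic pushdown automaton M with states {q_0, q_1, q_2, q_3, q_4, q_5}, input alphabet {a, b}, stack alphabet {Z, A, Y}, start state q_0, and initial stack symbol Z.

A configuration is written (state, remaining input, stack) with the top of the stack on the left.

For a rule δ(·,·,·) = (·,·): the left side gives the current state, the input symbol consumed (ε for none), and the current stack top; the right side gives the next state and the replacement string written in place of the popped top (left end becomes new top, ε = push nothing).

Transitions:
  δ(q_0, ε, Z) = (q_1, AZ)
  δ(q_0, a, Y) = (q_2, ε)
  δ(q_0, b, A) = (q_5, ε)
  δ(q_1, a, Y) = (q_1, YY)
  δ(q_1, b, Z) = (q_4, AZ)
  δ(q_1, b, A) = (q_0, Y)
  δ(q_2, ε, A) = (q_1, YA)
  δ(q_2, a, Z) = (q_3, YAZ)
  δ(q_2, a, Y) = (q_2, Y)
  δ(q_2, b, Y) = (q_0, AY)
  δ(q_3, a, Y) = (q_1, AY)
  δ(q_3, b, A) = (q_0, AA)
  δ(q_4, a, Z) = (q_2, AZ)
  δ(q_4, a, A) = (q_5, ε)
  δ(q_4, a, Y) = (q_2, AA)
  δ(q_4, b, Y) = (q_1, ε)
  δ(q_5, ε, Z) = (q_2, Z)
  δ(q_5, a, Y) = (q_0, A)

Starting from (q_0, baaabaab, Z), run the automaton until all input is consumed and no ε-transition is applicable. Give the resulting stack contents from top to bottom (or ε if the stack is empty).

(q_0, baaabaab, Z) ⊢ (q_1, baaabaab, AZ) ⊢ (q_0, aaabaab, YZ) ⊢ (q_2, aabaab, Z) ⊢ (q_3, abaab, YAZ) ⊢ (q_1, baab, AYAZ) ⊢ (q_0, aab, YYAZ) ⊢ (q_2, ab, YAZ) ⊢ (q_2, b, YAZ) ⊢ (q_0, ε, AYAZ)
All input consumed in state q_0 with stack AYAZ.

AYAZ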